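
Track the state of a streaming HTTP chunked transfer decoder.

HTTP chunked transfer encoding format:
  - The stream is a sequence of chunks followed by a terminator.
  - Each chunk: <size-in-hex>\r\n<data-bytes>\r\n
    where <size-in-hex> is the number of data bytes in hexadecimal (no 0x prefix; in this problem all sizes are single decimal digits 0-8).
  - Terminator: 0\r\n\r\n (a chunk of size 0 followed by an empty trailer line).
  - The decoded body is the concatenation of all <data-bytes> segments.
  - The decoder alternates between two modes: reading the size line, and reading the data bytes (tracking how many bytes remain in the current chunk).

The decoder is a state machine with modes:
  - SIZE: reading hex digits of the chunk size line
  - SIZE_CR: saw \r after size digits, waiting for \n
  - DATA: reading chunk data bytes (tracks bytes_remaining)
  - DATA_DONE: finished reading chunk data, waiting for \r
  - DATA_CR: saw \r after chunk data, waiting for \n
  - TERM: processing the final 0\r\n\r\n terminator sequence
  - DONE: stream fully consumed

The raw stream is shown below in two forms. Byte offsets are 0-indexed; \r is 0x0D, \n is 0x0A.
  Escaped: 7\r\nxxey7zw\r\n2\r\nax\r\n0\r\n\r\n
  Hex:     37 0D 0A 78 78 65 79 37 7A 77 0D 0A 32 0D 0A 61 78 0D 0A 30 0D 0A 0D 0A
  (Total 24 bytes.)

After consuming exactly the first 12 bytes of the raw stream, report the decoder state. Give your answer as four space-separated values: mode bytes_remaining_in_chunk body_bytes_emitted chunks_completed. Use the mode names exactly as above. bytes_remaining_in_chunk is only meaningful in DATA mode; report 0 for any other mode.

Byte 0 = '7': mode=SIZE remaining=0 emitted=0 chunks_done=0
Byte 1 = 0x0D: mode=SIZE_CR remaining=0 emitted=0 chunks_done=0
Byte 2 = 0x0A: mode=DATA remaining=7 emitted=0 chunks_done=0
Byte 3 = 'x': mode=DATA remaining=6 emitted=1 chunks_done=0
Byte 4 = 'x': mode=DATA remaining=5 emitted=2 chunks_done=0
Byte 5 = 'e': mode=DATA remaining=4 emitted=3 chunks_done=0
Byte 6 = 'y': mode=DATA remaining=3 emitted=4 chunks_done=0
Byte 7 = '7': mode=DATA remaining=2 emitted=5 chunks_done=0
Byte 8 = 'z': mode=DATA remaining=1 emitted=6 chunks_done=0
Byte 9 = 'w': mode=DATA_DONE remaining=0 emitted=7 chunks_done=0
Byte 10 = 0x0D: mode=DATA_CR remaining=0 emitted=7 chunks_done=0
Byte 11 = 0x0A: mode=SIZE remaining=0 emitted=7 chunks_done=1

Answer: SIZE 0 7 1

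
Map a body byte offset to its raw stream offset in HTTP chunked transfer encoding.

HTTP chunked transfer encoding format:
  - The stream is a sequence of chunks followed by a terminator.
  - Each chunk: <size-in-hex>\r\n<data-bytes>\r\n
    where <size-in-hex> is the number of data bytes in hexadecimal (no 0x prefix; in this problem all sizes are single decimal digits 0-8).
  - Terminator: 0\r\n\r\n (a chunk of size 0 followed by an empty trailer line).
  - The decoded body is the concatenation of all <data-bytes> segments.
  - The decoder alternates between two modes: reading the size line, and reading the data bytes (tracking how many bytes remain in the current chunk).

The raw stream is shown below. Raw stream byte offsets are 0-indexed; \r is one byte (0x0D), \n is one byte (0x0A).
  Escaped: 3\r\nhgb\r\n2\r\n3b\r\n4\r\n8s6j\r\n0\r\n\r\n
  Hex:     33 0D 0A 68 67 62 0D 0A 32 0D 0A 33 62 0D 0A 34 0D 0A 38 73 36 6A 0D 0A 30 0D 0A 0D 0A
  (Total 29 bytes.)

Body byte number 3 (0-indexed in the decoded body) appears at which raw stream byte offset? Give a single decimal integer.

Answer: 11

Derivation:
Chunk 1: stream[0..1]='3' size=0x3=3, data at stream[3..6]='hgb' -> body[0..3], body so far='hgb'
Chunk 2: stream[8..9]='2' size=0x2=2, data at stream[11..13]='3b' -> body[3..5], body so far='hgb3b'
Chunk 3: stream[15..16]='4' size=0x4=4, data at stream[18..22]='8s6j' -> body[5..9], body so far='hgb3b8s6j'
Chunk 4: stream[24..25]='0' size=0 (terminator). Final body='hgb3b8s6j' (9 bytes)
Body byte 3 at stream offset 11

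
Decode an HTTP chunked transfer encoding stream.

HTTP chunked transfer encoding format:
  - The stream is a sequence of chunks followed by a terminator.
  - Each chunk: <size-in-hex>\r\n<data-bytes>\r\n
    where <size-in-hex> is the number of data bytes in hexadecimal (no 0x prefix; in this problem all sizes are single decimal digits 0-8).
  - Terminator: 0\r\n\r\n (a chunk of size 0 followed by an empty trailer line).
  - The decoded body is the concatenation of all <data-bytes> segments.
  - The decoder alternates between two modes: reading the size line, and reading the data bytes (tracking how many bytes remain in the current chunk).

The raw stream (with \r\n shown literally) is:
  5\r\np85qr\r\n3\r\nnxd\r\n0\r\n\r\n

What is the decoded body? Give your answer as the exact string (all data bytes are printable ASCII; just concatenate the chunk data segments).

Chunk 1: stream[0..1]='5' size=0x5=5, data at stream[3..8]='p85qr' -> body[0..5], body so far='p85qr'
Chunk 2: stream[10..11]='3' size=0x3=3, data at stream[13..16]='nxd' -> body[5..8], body so far='p85qrnxd'
Chunk 3: stream[18..19]='0' size=0 (terminator). Final body='p85qrnxd' (8 bytes)

Answer: p85qrnxd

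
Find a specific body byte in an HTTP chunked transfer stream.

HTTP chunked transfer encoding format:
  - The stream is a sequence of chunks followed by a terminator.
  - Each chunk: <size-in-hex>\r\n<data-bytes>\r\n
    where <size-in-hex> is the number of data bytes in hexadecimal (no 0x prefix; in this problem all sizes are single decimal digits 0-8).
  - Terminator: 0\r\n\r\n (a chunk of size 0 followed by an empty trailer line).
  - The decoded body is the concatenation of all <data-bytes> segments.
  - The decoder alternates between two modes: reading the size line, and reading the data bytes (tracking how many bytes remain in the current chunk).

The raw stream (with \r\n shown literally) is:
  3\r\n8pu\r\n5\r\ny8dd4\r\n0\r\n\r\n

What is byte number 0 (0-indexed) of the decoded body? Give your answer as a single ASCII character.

Answer: 8

Derivation:
Chunk 1: stream[0..1]='3' size=0x3=3, data at stream[3..6]='8pu' -> body[0..3], body so far='8pu'
Chunk 2: stream[8..9]='5' size=0x5=5, data at stream[11..16]='y8dd4' -> body[3..8], body so far='8puy8dd4'
Chunk 3: stream[18..19]='0' size=0 (terminator). Final body='8puy8dd4' (8 bytes)
Body byte 0 = '8'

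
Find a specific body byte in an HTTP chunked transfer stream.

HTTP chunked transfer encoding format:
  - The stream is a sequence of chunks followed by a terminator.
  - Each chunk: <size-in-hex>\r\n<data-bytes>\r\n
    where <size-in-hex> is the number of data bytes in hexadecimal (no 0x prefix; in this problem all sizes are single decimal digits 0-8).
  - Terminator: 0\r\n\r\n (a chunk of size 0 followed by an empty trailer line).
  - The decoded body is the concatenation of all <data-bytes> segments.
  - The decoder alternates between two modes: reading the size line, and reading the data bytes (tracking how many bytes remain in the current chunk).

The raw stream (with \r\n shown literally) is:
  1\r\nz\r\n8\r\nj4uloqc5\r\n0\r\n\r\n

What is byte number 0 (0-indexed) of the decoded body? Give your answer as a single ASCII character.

Answer: z

Derivation:
Chunk 1: stream[0..1]='1' size=0x1=1, data at stream[3..4]='z' -> body[0..1], body so far='z'
Chunk 2: stream[6..7]='8' size=0x8=8, data at stream[9..17]='j4uloqc5' -> body[1..9], body so far='zj4uloqc5'
Chunk 3: stream[19..20]='0' size=0 (terminator). Final body='zj4uloqc5' (9 bytes)
Body byte 0 = 'z'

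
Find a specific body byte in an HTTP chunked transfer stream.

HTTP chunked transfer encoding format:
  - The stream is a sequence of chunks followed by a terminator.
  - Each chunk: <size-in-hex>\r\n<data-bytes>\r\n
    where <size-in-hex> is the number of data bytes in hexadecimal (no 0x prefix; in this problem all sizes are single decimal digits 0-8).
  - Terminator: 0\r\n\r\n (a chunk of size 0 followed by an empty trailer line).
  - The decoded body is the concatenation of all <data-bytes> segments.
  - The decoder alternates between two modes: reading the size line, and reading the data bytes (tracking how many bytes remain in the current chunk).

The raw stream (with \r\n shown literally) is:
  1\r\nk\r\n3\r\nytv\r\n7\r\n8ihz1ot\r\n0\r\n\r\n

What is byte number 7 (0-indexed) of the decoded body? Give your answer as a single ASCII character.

Chunk 1: stream[0..1]='1' size=0x1=1, data at stream[3..4]='k' -> body[0..1], body so far='k'
Chunk 2: stream[6..7]='3' size=0x3=3, data at stream[9..12]='ytv' -> body[1..4], body so far='kytv'
Chunk 3: stream[14..15]='7' size=0x7=7, data at stream[17..24]='8ihz1ot' -> body[4..11], body so far='kytv8ihz1ot'
Chunk 4: stream[26..27]='0' size=0 (terminator). Final body='kytv8ihz1ot' (11 bytes)
Body byte 7 = 'z'

Answer: z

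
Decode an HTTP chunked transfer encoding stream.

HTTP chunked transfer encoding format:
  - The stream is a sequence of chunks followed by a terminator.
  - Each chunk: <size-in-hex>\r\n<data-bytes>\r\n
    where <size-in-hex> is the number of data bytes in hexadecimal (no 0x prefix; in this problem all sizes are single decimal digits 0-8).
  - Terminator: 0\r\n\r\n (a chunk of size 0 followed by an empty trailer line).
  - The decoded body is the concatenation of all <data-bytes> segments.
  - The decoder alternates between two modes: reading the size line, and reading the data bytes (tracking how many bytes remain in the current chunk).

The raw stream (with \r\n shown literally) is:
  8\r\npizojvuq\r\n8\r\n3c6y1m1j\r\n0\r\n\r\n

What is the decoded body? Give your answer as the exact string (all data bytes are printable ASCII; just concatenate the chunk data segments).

Chunk 1: stream[0..1]='8' size=0x8=8, data at stream[3..11]='pizojvuq' -> body[0..8], body so far='pizojvuq'
Chunk 2: stream[13..14]='8' size=0x8=8, data at stream[16..24]='3c6y1m1j' -> body[8..16], body so far='pizojvuq3c6y1m1j'
Chunk 3: stream[26..27]='0' size=0 (terminator). Final body='pizojvuq3c6y1m1j' (16 bytes)

Answer: pizojvuq3c6y1m1j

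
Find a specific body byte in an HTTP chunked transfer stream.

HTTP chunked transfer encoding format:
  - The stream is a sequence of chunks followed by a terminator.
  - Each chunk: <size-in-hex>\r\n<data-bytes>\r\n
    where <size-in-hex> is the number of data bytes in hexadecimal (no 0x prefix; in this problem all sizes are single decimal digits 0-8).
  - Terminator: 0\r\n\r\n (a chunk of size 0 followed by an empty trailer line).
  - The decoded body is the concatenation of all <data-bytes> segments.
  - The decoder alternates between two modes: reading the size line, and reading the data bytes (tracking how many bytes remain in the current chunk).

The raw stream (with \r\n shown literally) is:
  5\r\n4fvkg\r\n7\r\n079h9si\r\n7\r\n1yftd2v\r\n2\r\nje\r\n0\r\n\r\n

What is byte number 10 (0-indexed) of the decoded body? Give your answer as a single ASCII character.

Chunk 1: stream[0..1]='5' size=0x5=5, data at stream[3..8]='4fvkg' -> body[0..5], body so far='4fvkg'
Chunk 2: stream[10..11]='7' size=0x7=7, data at stream[13..20]='079h9si' -> body[5..12], body so far='4fvkg079h9si'
Chunk 3: stream[22..23]='7' size=0x7=7, data at stream[25..32]='1yftd2v' -> body[12..19], body so far='4fvkg079h9si1yftd2v'
Chunk 4: stream[34..35]='2' size=0x2=2, data at stream[37..39]='je' -> body[19..21], body so far='4fvkg079h9si1yftd2vje'
Chunk 5: stream[41..42]='0' size=0 (terminator). Final body='4fvkg079h9si1yftd2vje' (21 bytes)
Body byte 10 = 's'

Answer: s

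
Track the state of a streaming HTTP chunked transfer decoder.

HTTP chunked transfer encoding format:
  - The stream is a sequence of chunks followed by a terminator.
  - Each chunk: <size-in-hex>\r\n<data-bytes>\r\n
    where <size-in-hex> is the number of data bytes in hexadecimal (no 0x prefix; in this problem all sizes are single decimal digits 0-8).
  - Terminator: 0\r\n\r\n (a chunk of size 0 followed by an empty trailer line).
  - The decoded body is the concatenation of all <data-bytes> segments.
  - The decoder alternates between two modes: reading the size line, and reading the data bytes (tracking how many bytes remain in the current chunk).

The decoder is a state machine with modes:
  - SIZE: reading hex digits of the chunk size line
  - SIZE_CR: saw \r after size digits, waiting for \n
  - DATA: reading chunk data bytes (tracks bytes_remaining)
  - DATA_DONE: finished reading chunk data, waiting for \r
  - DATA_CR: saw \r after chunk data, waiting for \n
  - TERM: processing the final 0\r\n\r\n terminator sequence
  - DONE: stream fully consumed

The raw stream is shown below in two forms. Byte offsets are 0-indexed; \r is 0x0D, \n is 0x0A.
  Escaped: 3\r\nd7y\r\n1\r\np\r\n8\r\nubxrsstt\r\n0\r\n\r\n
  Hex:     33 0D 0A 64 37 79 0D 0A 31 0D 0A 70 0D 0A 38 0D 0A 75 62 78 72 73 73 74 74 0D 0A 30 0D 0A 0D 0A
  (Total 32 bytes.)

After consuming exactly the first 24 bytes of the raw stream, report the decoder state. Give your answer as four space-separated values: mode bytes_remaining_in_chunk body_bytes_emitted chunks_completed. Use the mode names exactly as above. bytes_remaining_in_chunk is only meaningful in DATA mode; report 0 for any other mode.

Byte 0 = '3': mode=SIZE remaining=0 emitted=0 chunks_done=0
Byte 1 = 0x0D: mode=SIZE_CR remaining=0 emitted=0 chunks_done=0
Byte 2 = 0x0A: mode=DATA remaining=3 emitted=0 chunks_done=0
Byte 3 = 'd': mode=DATA remaining=2 emitted=1 chunks_done=0
Byte 4 = '7': mode=DATA remaining=1 emitted=2 chunks_done=0
Byte 5 = 'y': mode=DATA_DONE remaining=0 emitted=3 chunks_done=0
Byte 6 = 0x0D: mode=DATA_CR remaining=0 emitted=3 chunks_done=0
Byte 7 = 0x0A: mode=SIZE remaining=0 emitted=3 chunks_done=1
Byte 8 = '1': mode=SIZE remaining=0 emitted=3 chunks_done=1
Byte 9 = 0x0D: mode=SIZE_CR remaining=0 emitted=3 chunks_done=1
Byte 10 = 0x0A: mode=DATA remaining=1 emitted=3 chunks_done=1
Byte 11 = 'p': mode=DATA_DONE remaining=0 emitted=4 chunks_done=1
Byte 12 = 0x0D: mode=DATA_CR remaining=0 emitted=4 chunks_done=1
Byte 13 = 0x0A: mode=SIZE remaining=0 emitted=4 chunks_done=2
Byte 14 = '8': mode=SIZE remaining=0 emitted=4 chunks_done=2
Byte 15 = 0x0D: mode=SIZE_CR remaining=0 emitted=4 chunks_done=2
Byte 16 = 0x0A: mode=DATA remaining=8 emitted=4 chunks_done=2
Byte 17 = 'u': mode=DATA remaining=7 emitted=5 chunks_done=2
Byte 18 = 'b': mode=DATA remaining=6 emitted=6 chunks_done=2
Byte 19 = 'x': mode=DATA remaining=5 emitted=7 chunks_done=2
Byte 20 = 'r': mode=DATA remaining=4 emitted=8 chunks_done=2
Byte 21 = 's': mode=DATA remaining=3 emitted=9 chunks_done=2
Byte 22 = 's': mode=DATA remaining=2 emitted=10 chunks_done=2
Byte 23 = 't': mode=DATA remaining=1 emitted=11 chunks_done=2

Answer: DATA 1 11 2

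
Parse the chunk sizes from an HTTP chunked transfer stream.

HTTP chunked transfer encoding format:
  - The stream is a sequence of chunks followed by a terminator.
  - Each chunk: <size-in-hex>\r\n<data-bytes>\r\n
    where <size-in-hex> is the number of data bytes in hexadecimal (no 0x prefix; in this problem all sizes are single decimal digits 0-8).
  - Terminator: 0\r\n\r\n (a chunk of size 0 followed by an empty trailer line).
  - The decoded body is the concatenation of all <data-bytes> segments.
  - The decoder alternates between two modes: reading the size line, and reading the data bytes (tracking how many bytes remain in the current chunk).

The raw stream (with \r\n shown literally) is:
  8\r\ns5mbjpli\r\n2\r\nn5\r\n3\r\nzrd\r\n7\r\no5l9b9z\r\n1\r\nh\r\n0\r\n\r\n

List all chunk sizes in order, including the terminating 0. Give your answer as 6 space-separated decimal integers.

Chunk 1: stream[0..1]='8' size=0x8=8, data at stream[3..11]='s5mbjpli' -> body[0..8], body so far='s5mbjpli'
Chunk 2: stream[13..14]='2' size=0x2=2, data at stream[16..18]='n5' -> body[8..10], body so far='s5mbjplin5'
Chunk 3: stream[20..21]='3' size=0x3=3, data at stream[23..26]='zrd' -> body[10..13], body so far='s5mbjplin5zrd'
Chunk 4: stream[28..29]='7' size=0x7=7, data at stream[31..38]='o5l9b9z' -> body[13..20], body so far='s5mbjplin5zrdo5l9b9z'
Chunk 5: stream[40..41]='1' size=0x1=1, data at stream[43..44]='h' -> body[20..21], body so far='s5mbjplin5zrdo5l9b9zh'
Chunk 6: stream[46..47]='0' size=0 (terminator). Final body='s5mbjplin5zrdo5l9b9zh' (21 bytes)

Answer: 8 2 3 7 1 0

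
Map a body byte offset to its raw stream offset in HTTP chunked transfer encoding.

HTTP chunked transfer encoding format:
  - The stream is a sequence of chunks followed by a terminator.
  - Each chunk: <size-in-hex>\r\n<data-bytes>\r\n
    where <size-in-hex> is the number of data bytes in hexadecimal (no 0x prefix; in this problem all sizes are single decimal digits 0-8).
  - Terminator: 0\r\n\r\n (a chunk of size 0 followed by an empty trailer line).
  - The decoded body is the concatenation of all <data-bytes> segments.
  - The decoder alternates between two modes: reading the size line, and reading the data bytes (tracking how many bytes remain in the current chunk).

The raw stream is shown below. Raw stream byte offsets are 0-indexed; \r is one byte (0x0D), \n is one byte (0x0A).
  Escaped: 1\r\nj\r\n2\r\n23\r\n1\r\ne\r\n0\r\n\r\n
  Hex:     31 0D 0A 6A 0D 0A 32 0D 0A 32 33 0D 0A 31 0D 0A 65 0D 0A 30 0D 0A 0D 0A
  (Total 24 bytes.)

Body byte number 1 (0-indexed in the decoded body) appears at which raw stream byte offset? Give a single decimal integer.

Answer: 9

Derivation:
Chunk 1: stream[0..1]='1' size=0x1=1, data at stream[3..4]='j' -> body[0..1], body so far='j'
Chunk 2: stream[6..7]='2' size=0x2=2, data at stream[9..11]='23' -> body[1..3], body so far='j23'
Chunk 3: stream[13..14]='1' size=0x1=1, data at stream[16..17]='e' -> body[3..4], body so far='j23e'
Chunk 4: stream[19..20]='0' size=0 (terminator). Final body='j23e' (4 bytes)
Body byte 1 at stream offset 9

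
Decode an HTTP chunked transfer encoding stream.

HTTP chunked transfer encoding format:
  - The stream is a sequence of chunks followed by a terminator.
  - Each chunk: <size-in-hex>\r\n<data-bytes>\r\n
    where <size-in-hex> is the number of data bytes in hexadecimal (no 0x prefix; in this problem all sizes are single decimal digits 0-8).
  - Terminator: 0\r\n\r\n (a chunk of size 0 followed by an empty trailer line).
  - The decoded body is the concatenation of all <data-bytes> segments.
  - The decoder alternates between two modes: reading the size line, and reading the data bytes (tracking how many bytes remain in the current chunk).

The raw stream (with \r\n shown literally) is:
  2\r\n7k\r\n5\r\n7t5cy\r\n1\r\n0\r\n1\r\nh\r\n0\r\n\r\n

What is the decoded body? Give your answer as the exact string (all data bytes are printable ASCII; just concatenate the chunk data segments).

Chunk 1: stream[0..1]='2' size=0x2=2, data at stream[3..5]='7k' -> body[0..2], body so far='7k'
Chunk 2: stream[7..8]='5' size=0x5=5, data at stream[10..15]='7t5cy' -> body[2..7], body so far='7k7t5cy'
Chunk 3: stream[17..18]='1' size=0x1=1, data at stream[20..21]='0' -> body[7..8], body so far='7k7t5cy0'
Chunk 4: stream[23..24]='1' size=0x1=1, data at stream[26..27]='h' -> body[8..9], body so far='7k7t5cy0h'
Chunk 5: stream[29..30]='0' size=0 (terminator). Final body='7k7t5cy0h' (9 bytes)

Answer: 7k7t5cy0h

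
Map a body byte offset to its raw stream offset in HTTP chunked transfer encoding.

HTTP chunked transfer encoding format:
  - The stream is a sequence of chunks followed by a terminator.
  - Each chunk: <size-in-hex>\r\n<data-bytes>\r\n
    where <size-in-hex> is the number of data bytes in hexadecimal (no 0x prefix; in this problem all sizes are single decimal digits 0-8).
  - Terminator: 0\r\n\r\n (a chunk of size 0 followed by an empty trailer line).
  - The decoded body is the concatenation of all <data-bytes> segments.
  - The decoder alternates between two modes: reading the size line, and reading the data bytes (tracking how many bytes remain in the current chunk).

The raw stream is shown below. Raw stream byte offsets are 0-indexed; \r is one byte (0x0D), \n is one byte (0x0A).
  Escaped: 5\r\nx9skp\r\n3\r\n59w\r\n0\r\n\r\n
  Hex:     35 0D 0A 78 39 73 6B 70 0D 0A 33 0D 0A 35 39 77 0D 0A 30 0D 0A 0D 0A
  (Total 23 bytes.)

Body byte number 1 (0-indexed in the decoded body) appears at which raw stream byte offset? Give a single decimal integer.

Answer: 4

Derivation:
Chunk 1: stream[0..1]='5' size=0x5=5, data at stream[3..8]='x9skp' -> body[0..5], body so far='x9skp'
Chunk 2: stream[10..11]='3' size=0x3=3, data at stream[13..16]='59w' -> body[5..8], body so far='x9skp59w'
Chunk 3: stream[18..19]='0' size=0 (terminator). Final body='x9skp59w' (8 bytes)
Body byte 1 at stream offset 4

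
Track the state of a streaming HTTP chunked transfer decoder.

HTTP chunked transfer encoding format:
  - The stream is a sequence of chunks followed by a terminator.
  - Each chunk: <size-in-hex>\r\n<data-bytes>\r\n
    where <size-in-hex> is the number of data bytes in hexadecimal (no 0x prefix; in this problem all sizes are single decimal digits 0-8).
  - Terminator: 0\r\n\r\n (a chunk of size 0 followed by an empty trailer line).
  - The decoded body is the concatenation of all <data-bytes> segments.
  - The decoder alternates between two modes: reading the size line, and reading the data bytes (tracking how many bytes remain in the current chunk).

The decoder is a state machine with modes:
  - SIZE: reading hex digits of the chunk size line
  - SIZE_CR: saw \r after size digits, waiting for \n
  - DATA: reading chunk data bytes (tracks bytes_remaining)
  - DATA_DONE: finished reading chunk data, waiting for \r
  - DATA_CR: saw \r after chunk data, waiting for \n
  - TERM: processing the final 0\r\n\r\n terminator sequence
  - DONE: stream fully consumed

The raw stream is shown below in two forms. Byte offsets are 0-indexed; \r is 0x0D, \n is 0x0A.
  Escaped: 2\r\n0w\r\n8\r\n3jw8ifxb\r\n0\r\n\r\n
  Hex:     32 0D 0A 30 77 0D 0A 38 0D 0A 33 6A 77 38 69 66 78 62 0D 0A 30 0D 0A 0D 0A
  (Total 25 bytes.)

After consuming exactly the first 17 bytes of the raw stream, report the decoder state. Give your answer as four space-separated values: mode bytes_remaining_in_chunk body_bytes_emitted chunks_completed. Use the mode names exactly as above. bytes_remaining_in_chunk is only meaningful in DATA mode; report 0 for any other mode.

Byte 0 = '2': mode=SIZE remaining=0 emitted=0 chunks_done=0
Byte 1 = 0x0D: mode=SIZE_CR remaining=0 emitted=0 chunks_done=0
Byte 2 = 0x0A: mode=DATA remaining=2 emitted=0 chunks_done=0
Byte 3 = '0': mode=DATA remaining=1 emitted=1 chunks_done=0
Byte 4 = 'w': mode=DATA_DONE remaining=0 emitted=2 chunks_done=0
Byte 5 = 0x0D: mode=DATA_CR remaining=0 emitted=2 chunks_done=0
Byte 6 = 0x0A: mode=SIZE remaining=0 emitted=2 chunks_done=1
Byte 7 = '8': mode=SIZE remaining=0 emitted=2 chunks_done=1
Byte 8 = 0x0D: mode=SIZE_CR remaining=0 emitted=2 chunks_done=1
Byte 9 = 0x0A: mode=DATA remaining=8 emitted=2 chunks_done=1
Byte 10 = '3': mode=DATA remaining=7 emitted=3 chunks_done=1
Byte 11 = 'j': mode=DATA remaining=6 emitted=4 chunks_done=1
Byte 12 = 'w': mode=DATA remaining=5 emitted=5 chunks_done=1
Byte 13 = '8': mode=DATA remaining=4 emitted=6 chunks_done=1
Byte 14 = 'i': mode=DATA remaining=3 emitted=7 chunks_done=1
Byte 15 = 'f': mode=DATA remaining=2 emitted=8 chunks_done=1
Byte 16 = 'x': mode=DATA remaining=1 emitted=9 chunks_done=1

Answer: DATA 1 9 1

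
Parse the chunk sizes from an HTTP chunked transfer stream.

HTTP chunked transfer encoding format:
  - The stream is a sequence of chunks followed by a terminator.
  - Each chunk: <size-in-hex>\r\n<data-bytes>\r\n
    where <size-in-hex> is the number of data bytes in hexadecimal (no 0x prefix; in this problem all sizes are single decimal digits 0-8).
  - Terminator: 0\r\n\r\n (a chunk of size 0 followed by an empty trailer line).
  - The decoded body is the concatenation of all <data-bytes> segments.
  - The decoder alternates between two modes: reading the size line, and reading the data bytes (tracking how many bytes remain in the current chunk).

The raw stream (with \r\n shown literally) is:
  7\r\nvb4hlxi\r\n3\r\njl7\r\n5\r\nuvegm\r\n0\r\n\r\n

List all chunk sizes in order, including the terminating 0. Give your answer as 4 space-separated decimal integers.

Chunk 1: stream[0..1]='7' size=0x7=7, data at stream[3..10]='vb4hlxi' -> body[0..7], body so far='vb4hlxi'
Chunk 2: stream[12..13]='3' size=0x3=3, data at stream[15..18]='jl7' -> body[7..10], body so far='vb4hlxijl7'
Chunk 3: stream[20..21]='5' size=0x5=5, data at stream[23..28]='uvegm' -> body[10..15], body so far='vb4hlxijl7uvegm'
Chunk 4: stream[30..31]='0' size=0 (terminator). Final body='vb4hlxijl7uvegm' (15 bytes)

Answer: 7 3 5 0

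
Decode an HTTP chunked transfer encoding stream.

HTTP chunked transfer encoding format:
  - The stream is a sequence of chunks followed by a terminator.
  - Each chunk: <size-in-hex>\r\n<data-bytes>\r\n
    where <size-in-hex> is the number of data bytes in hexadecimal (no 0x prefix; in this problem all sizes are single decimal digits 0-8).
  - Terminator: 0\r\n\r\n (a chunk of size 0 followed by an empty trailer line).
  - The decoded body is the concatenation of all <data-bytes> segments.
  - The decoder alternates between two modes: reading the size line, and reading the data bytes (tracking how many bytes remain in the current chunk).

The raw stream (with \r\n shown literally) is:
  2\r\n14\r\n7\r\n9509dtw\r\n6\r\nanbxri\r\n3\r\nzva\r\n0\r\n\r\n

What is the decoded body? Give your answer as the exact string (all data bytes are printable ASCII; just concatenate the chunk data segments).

Chunk 1: stream[0..1]='2' size=0x2=2, data at stream[3..5]='14' -> body[0..2], body so far='14'
Chunk 2: stream[7..8]='7' size=0x7=7, data at stream[10..17]='9509dtw' -> body[2..9], body so far='149509dtw'
Chunk 3: stream[19..20]='6' size=0x6=6, data at stream[22..28]='anbxri' -> body[9..15], body so far='149509dtwanbxri'
Chunk 4: stream[30..31]='3' size=0x3=3, data at stream[33..36]='zva' -> body[15..18], body so far='149509dtwanbxrizva'
Chunk 5: stream[38..39]='0' size=0 (terminator). Final body='149509dtwanbxrizva' (18 bytes)

Answer: 149509dtwanbxrizva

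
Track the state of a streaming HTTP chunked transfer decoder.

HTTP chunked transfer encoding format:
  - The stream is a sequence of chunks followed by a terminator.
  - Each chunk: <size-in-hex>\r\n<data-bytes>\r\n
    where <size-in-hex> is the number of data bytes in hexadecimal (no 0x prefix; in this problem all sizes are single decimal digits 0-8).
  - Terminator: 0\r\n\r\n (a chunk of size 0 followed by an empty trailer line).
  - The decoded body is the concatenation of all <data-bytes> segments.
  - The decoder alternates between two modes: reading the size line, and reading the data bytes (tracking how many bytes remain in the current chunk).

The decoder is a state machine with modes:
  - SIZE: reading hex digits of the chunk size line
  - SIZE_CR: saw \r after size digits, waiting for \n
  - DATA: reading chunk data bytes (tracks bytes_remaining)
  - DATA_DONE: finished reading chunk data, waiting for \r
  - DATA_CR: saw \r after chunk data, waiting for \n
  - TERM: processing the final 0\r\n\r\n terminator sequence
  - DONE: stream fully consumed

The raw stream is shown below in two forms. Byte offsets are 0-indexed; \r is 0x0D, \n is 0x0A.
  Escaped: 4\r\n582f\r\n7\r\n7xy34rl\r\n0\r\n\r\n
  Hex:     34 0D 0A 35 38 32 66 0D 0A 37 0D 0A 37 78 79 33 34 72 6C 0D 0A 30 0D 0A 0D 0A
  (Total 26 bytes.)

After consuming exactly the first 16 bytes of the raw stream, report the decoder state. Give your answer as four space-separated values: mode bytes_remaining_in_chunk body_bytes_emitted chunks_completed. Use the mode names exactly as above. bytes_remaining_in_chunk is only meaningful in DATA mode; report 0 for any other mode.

Answer: DATA 3 8 1

Derivation:
Byte 0 = '4': mode=SIZE remaining=0 emitted=0 chunks_done=0
Byte 1 = 0x0D: mode=SIZE_CR remaining=0 emitted=0 chunks_done=0
Byte 2 = 0x0A: mode=DATA remaining=4 emitted=0 chunks_done=0
Byte 3 = '5': mode=DATA remaining=3 emitted=1 chunks_done=0
Byte 4 = '8': mode=DATA remaining=2 emitted=2 chunks_done=0
Byte 5 = '2': mode=DATA remaining=1 emitted=3 chunks_done=0
Byte 6 = 'f': mode=DATA_DONE remaining=0 emitted=4 chunks_done=0
Byte 7 = 0x0D: mode=DATA_CR remaining=0 emitted=4 chunks_done=0
Byte 8 = 0x0A: mode=SIZE remaining=0 emitted=4 chunks_done=1
Byte 9 = '7': mode=SIZE remaining=0 emitted=4 chunks_done=1
Byte 10 = 0x0D: mode=SIZE_CR remaining=0 emitted=4 chunks_done=1
Byte 11 = 0x0A: mode=DATA remaining=7 emitted=4 chunks_done=1
Byte 12 = '7': mode=DATA remaining=6 emitted=5 chunks_done=1
Byte 13 = 'x': mode=DATA remaining=5 emitted=6 chunks_done=1
Byte 14 = 'y': mode=DATA remaining=4 emitted=7 chunks_done=1
Byte 15 = '3': mode=DATA remaining=3 emitted=8 chunks_done=1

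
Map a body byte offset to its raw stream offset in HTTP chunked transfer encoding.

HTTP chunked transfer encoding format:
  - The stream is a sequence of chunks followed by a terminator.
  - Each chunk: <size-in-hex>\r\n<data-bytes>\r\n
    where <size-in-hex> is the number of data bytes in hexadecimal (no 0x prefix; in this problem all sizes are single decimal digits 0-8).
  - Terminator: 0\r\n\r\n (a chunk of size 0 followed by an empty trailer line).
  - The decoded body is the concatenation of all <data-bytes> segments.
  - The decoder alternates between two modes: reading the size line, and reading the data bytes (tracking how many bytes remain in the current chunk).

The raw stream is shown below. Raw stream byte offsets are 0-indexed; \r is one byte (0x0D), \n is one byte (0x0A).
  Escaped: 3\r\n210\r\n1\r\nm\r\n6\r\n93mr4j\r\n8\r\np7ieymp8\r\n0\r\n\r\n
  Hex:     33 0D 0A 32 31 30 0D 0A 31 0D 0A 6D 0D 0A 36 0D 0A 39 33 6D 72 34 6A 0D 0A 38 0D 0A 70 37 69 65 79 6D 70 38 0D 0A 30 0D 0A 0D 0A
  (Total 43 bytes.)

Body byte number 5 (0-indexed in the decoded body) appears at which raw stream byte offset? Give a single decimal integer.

Answer: 18

Derivation:
Chunk 1: stream[0..1]='3' size=0x3=3, data at stream[3..6]='210' -> body[0..3], body so far='210'
Chunk 2: stream[8..9]='1' size=0x1=1, data at stream[11..12]='m' -> body[3..4], body so far='210m'
Chunk 3: stream[14..15]='6' size=0x6=6, data at stream[17..23]='93mr4j' -> body[4..10], body so far='210m93mr4j'
Chunk 4: stream[25..26]='8' size=0x8=8, data at stream[28..36]='p7ieymp8' -> body[10..18], body so far='210m93mr4jp7ieymp8'
Chunk 5: stream[38..39]='0' size=0 (terminator). Final body='210m93mr4jp7ieymp8' (18 bytes)
Body byte 5 at stream offset 18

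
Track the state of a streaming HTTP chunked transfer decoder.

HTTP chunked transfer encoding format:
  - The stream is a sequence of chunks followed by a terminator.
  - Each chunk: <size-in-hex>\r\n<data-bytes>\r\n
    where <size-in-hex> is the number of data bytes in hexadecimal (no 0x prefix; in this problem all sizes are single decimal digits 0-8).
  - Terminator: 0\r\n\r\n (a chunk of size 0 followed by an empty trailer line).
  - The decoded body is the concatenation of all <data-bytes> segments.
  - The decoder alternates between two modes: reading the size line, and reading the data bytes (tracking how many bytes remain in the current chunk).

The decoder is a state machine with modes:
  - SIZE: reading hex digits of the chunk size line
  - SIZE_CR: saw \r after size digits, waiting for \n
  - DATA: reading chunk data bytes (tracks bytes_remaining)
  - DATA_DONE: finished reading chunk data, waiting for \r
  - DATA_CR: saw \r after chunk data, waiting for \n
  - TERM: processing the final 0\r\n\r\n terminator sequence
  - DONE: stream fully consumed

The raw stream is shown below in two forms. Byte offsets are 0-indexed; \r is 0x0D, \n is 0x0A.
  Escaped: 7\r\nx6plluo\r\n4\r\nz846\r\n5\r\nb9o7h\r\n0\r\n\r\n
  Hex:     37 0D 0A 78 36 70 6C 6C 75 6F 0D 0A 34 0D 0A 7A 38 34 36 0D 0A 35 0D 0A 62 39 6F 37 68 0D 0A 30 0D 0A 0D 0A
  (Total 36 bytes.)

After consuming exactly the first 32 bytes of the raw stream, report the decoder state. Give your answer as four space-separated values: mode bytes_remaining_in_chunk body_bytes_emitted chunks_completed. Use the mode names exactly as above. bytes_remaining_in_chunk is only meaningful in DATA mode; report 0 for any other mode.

Byte 0 = '7': mode=SIZE remaining=0 emitted=0 chunks_done=0
Byte 1 = 0x0D: mode=SIZE_CR remaining=0 emitted=0 chunks_done=0
Byte 2 = 0x0A: mode=DATA remaining=7 emitted=0 chunks_done=0
Byte 3 = 'x': mode=DATA remaining=6 emitted=1 chunks_done=0
Byte 4 = '6': mode=DATA remaining=5 emitted=2 chunks_done=0
Byte 5 = 'p': mode=DATA remaining=4 emitted=3 chunks_done=0
Byte 6 = 'l': mode=DATA remaining=3 emitted=4 chunks_done=0
Byte 7 = 'l': mode=DATA remaining=2 emitted=5 chunks_done=0
Byte 8 = 'u': mode=DATA remaining=1 emitted=6 chunks_done=0
Byte 9 = 'o': mode=DATA_DONE remaining=0 emitted=7 chunks_done=0
Byte 10 = 0x0D: mode=DATA_CR remaining=0 emitted=7 chunks_done=0
Byte 11 = 0x0A: mode=SIZE remaining=0 emitted=7 chunks_done=1
Byte 12 = '4': mode=SIZE remaining=0 emitted=7 chunks_done=1
Byte 13 = 0x0D: mode=SIZE_CR remaining=0 emitted=7 chunks_done=1
Byte 14 = 0x0A: mode=DATA remaining=4 emitted=7 chunks_done=1
Byte 15 = 'z': mode=DATA remaining=3 emitted=8 chunks_done=1
Byte 16 = '8': mode=DATA remaining=2 emitted=9 chunks_done=1
Byte 17 = '4': mode=DATA remaining=1 emitted=10 chunks_done=1
Byte 18 = '6': mode=DATA_DONE remaining=0 emitted=11 chunks_done=1
Byte 19 = 0x0D: mode=DATA_CR remaining=0 emitted=11 chunks_done=1
Byte 20 = 0x0A: mode=SIZE remaining=0 emitted=11 chunks_done=2
Byte 21 = '5': mode=SIZE remaining=0 emitted=11 chunks_done=2
Byte 22 = 0x0D: mode=SIZE_CR remaining=0 emitted=11 chunks_done=2
Byte 23 = 0x0A: mode=DATA remaining=5 emitted=11 chunks_done=2
Byte 24 = 'b': mode=DATA remaining=4 emitted=12 chunks_done=2
Byte 25 = '9': mode=DATA remaining=3 emitted=13 chunks_done=2
Byte 26 = 'o': mode=DATA remaining=2 emitted=14 chunks_done=2
Byte 27 = '7': mode=DATA remaining=1 emitted=15 chunks_done=2
Byte 28 = 'h': mode=DATA_DONE remaining=0 emitted=16 chunks_done=2
Byte 29 = 0x0D: mode=DATA_CR remaining=0 emitted=16 chunks_done=2
Byte 30 = 0x0A: mode=SIZE remaining=0 emitted=16 chunks_done=3
Byte 31 = '0': mode=SIZE remaining=0 emitted=16 chunks_done=3

Answer: SIZE 0 16 3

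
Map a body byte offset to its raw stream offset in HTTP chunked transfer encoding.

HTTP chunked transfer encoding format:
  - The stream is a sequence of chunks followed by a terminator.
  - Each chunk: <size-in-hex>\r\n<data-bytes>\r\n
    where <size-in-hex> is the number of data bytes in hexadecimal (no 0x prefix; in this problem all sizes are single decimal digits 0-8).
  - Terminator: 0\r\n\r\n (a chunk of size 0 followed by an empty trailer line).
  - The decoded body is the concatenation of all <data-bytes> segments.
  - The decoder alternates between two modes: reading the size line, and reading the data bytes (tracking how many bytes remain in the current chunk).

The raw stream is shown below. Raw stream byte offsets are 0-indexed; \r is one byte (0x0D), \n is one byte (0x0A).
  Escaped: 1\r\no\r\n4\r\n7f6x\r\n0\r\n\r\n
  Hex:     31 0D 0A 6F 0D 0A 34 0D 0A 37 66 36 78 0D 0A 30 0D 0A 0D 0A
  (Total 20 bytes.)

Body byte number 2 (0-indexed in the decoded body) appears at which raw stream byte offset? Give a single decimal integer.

Answer: 10

Derivation:
Chunk 1: stream[0..1]='1' size=0x1=1, data at stream[3..4]='o' -> body[0..1], body so far='o'
Chunk 2: stream[6..7]='4' size=0x4=4, data at stream[9..13]='7f6x' -> body[1..5], body so far='o7f6x'
Chunk 3: stream[15..16]='0' size=0 (terminator). Final body='o7f6x' (5 bytes)
Body byte 2 at stream offset 10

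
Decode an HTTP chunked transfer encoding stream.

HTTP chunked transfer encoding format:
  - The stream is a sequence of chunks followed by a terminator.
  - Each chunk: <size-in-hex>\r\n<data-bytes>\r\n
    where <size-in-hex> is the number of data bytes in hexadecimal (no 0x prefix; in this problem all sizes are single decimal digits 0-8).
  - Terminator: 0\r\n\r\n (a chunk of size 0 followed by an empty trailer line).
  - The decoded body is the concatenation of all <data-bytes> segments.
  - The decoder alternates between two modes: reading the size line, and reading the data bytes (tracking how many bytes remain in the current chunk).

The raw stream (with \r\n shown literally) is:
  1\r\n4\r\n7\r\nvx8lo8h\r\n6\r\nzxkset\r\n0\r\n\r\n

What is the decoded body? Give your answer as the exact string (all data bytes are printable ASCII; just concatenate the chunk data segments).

Answer: 4vx8lo8hzxkset

Derivation:
Chunk 1: stream[0..1]='1' size=0x1=1, data at stream[3..4]='4' -> body[0..1], body so far='4'
Chunk 2: stream[6..7]='7' size=0x7=7, data at stream[9..16]='vx8lo8h' -> body[1..8], body so far='4vx8lo8h'
Chunk 3: stream[18..19]='6' size=0x6=6, data at stream[21..27]='zxkset' -> body[8..14], body so far='4vx8lo8hzxkset'
Chunk 4: stream[29..30]='0' size=0 (terminator). Final body='4vx8lo8hzxkset' (14 bytes)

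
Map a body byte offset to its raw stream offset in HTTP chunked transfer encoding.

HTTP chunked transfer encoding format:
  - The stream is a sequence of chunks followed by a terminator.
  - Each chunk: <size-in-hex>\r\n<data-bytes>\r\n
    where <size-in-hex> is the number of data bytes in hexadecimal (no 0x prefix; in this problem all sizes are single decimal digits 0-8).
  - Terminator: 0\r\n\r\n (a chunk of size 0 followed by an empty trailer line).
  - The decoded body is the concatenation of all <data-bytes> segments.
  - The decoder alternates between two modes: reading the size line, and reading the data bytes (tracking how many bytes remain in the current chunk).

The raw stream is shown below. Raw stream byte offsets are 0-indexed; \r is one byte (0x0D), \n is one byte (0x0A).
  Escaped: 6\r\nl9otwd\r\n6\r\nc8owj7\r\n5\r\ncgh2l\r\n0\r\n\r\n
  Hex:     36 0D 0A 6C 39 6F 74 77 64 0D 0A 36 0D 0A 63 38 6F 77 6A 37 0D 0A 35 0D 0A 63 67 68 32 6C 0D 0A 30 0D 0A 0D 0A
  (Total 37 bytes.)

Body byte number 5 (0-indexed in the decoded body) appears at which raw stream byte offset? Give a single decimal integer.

Chunk 1: stream[0..1]='6' size=0x6=6, data at stream[3..9]='l9otwd' -> body[0..6], body so far='l9otwd'
Chunk 2: stream[11..12]='6' size=0x6=6, data at stream[14..20]='c8owj7' -> body[6..12], body so far='l9otwdc8owj7'
Chunk 3: stream[22..23]='5' size=0x5=5, data at stream[25..30]='cgh2l' -> body[12..17], body so far='l9otwdc8owj7cgh2l'
Chunk 4: stream[32..33]='0' size=0 (terminator). Final body='l9otwdc8owj7cgh2l' (17 bytes)
Body byte 5 at stream offset 8

Answer: 8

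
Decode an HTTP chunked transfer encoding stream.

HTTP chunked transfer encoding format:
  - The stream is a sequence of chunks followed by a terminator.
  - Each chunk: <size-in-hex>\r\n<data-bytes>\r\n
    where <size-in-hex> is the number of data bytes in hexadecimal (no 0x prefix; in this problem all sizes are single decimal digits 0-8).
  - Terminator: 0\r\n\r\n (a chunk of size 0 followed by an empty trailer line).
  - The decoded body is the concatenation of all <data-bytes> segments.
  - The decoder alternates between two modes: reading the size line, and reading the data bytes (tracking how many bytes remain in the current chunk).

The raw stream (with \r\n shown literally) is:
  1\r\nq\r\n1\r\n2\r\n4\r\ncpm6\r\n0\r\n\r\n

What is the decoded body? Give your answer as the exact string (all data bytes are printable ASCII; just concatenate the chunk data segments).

Chunk 1: stream[0..1]='1' size=0x1=1, data at stream[3..4]='q' -> body[0..1], body so far='q'
Chunk 2: stream[6..7]='1' size=0x1=1, data at stream[9..10]='2' -> body[1..2], body so far='q2'
Chunk 3: stream[12..13]='4' size=0x4=4, data at stream[15..19]='cpm6' -> body[2..6], body so far='q2cpm6'
Chunk 4: stream[21..22]='0' size=0 (terminator). Final body='q2cpm6' (6 bytes)

Answer: q2cpm6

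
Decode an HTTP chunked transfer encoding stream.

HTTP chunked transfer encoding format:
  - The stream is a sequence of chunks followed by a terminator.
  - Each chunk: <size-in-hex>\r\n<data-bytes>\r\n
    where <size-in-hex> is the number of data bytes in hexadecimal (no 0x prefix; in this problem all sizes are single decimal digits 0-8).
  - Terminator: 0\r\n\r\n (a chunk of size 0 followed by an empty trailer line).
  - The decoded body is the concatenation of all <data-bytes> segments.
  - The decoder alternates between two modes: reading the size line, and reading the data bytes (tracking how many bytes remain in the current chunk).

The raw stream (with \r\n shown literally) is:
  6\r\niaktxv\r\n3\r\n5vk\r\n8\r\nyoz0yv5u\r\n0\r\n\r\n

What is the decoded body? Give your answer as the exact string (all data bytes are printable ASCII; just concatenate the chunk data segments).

Chunk 1: stream[0..1]='6' size=0x6=6, data at stream[3..9]='iaktxv' -> body[0..6], body so far='iaktxv'
Chunk 2: stream[11..12]='3' size=0x3=3, data at stream[14..17]='5vk' -> body[6..9], body so far='iaktxv5vk'
Chunk 3: stream[19..20]='8' size=0x8=8, data at stream[22..30]='yoz0yv5u' -> body[9..17], body so far='iaktxv5vkyoz0yv5u'
Chunk 4: stream[32..33]='0' size=0 (terminator). Final body='iaktxv5vkyoz0yv5u' (17 bytes)

Answer: iaktxv5vkyoz0yv5u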